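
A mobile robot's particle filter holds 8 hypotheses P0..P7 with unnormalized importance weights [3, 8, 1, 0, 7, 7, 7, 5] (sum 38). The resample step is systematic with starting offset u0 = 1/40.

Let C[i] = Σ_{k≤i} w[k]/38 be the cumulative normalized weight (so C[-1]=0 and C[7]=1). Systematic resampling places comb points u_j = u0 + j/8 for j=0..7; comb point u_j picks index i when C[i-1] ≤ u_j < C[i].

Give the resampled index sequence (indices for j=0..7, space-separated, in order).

0 1 1 4 5 5 6 7

C = [3/38, 11/38, 6/19, 6/19, 1/2, 13/19, 33/38, 1]
j=0: u_0=1/40 ∈ [0, 3/38) → index 0
j=1: u_1=3/20 ∈ [3/38, 11/38) → index 1
j=2: u_2=11/40 ∈ [3/38, 11/38) → index 1
j=3: u_3=2/5 ∈ [6/19, 1/2) → index 4
j=4: u_4=21/40 ∈ [1/2, 13/19) → index 5
j=5: u_5=13/20 ∈ [1/2, 13/19) → index 5
j=6: u_6=31/40 ∈ [13/19, 33/38) → index 6
j=7: u_7=9/10 ∈ [33/38, 1) → index 7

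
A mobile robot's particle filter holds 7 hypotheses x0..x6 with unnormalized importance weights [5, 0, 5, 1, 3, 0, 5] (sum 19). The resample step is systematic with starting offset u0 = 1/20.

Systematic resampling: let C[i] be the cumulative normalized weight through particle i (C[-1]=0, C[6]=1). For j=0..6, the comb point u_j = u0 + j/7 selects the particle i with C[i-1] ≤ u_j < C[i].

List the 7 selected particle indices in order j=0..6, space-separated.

C = [5/19, 5/19, 10/19, 11/19, 14/19, 14/19, 1]
j=0: u_0=1/20 ∈ [0, 5/19) → index 0
j=1: u_1=27/140 ∈ [0, 5/19) → index 0
j=2: u_2=47/140 ∈ [5/19, 10/19) → index 2
j=3: u_3=67/140 ∈ [5/19, 10/19) → index 2
j=4: u_4=87/140 ∈ [11/19, 14/19) → index 4
j=5: u_5=107/140 ∈ [14/19, 1) → index 6
j=6: u_6=127/140 ∈ [14/19, 1) → index 6

0 0 2 2 4 6 6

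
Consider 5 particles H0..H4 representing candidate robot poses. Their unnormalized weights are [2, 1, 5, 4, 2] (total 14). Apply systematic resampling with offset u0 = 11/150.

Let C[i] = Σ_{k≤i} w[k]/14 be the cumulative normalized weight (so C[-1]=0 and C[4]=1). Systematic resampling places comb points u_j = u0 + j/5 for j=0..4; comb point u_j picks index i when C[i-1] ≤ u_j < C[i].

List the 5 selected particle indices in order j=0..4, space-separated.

C = [1/7, 3/14, 4/7, 6/7, 1]
j=0: u_0=11/150 ∈ [0, 1/7) → index 0
j=1: u_1=41/150 ∈ [3/14, 4/7) → index 2
j=2: u_2=71/150 ∈ [3/14, 4/7) → index 2
j=3: u_3=101/150 ∈ [4/7, 6/7) → index 3
j=4: u_4=131/150 ∈ [6/7, 1) → index 4

0 2 2 3 4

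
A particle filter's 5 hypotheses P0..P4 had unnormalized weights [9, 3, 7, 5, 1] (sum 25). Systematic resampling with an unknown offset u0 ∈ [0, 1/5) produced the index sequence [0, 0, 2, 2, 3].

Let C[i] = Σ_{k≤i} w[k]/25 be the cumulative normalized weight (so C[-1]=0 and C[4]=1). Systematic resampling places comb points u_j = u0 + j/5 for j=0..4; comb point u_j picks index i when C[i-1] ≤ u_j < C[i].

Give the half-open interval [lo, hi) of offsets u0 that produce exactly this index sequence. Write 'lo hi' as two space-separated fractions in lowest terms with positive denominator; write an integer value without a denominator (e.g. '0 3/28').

C = [9/25, 12/25, 19/25, 24/25, 1]
j=0 picked index 0: u0 ∈ [0, 9/25)
j=1 picked index 0: u0 ∈ [-1/5, 4/25)
j=2 picked index 2: u0 ∈ [2/25, 9/25)
j=3 picked index 2: u0 ∈ [-3/25, 4/25)
j=4 picked index 3: u0 ∈ [-1/25, 4/25)
intersection: [2/25, 4/25)

2/25 4/25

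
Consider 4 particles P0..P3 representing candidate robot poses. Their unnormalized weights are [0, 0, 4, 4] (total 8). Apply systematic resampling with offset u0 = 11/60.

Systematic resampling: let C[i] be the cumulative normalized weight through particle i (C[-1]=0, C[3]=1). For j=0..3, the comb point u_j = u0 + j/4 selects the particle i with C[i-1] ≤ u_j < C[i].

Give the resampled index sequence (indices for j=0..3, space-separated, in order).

2 2 3 3

C = [0, 0, 1/2, 1]
j=0: u_0=11/60 ∈ [0, 1/2) → index 2
j=1: u_1=13/30 ∈ [0, 1/2) → index 2
j=2: u_2=41/60 ∈ [1/2, 1) → index 3
j=3: u_3=14/15 ∈ [1/2, 1) → index 3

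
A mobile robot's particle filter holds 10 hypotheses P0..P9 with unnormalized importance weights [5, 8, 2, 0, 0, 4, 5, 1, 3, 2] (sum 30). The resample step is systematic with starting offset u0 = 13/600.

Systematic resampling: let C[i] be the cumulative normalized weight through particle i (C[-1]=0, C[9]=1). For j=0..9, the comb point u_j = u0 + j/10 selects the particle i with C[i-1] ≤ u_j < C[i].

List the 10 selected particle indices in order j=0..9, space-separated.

0 0 1 1 1 5 5 6 7 8

C = [1/6, 13/30, 1/2, 1/2, 1/2, 19/30, 4/5, 5/6, 14/15, 1]
j=0: u_0=13/600 ∈ [0, 1/6) → index 0
j=1: u_1=73/600 ∈ [0, 1/6) → index 0
j=2: u_2=133/600 ∈ [1/6, 13/30) → index 1
j=3: u_3=193/600 ∈ [1/6, 13/30) → index 1
j=4: u_4=253/600 ∈ [1/6, 13/30) → index 1
j=5: u_5=313/600 ∈ [1/2, 19/30) → index 5
j=6: u_6=373/600 ∈ [1/2, 19/30) → index 5
j=7: u_7=433/600 ∈ [19/30, 4/5) → index 6
j=8: u_8=493/600 ∈ [4/5, 5/6) → index 7
j=9: u_9=553/600 ∈ [5/6, 14/15) → index 8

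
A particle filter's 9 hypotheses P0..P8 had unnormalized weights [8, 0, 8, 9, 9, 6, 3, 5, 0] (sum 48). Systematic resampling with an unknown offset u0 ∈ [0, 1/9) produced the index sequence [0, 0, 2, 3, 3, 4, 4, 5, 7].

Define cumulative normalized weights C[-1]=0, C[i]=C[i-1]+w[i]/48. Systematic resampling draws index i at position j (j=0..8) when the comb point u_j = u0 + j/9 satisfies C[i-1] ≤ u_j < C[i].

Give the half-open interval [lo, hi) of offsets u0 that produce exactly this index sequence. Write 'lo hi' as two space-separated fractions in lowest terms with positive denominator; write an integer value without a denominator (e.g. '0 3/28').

1/144 1/24

C = [1/6, 1/6, 1/3, 25/48, 17/24, 5/6, 43/48, 1, 1]
j=0 picked index 0: u0 ∈ [0, 1/6)
j=1 picked index 0: u0 ∈ [-1/9, 1/18)
j=2 picked index 2: u0 ∈ [-1/18, 1/9)
j=3 picked index 3: u0 ∈ [0, 3/16)
j=4 picked index 3: u0 ∈ [-1/9, 11/144)
j=5 picked index 4: u0 ∈ [-5/144, 11/72)
j=6 picked index 4: u0 ∈ [-7/48, 1/24)
j=7 picked index 5: u0 ∈ [-5/72, 1/18)
j=8 picked index 7: u0 ∈ [1/144, 1/9)
intersection: [1/144, 1/24)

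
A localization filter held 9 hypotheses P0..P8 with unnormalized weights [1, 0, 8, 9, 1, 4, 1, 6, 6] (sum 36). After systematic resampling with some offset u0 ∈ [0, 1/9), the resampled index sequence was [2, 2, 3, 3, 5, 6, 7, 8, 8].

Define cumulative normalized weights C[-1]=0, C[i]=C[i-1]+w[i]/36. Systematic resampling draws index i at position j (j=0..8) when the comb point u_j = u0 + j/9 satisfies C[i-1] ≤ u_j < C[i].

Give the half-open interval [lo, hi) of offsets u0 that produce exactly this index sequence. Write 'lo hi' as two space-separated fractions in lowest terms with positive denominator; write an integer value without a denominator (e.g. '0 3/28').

1/12 1/9

C = [1/36, 1/36, 1/4, 1/2, 19/36, 23/36, 2/3, 5/6, 1]
j=0 picked index 2: u0 ∈ [1/36, 1/4)
j=1 picked index 2: u0 ∈ [-1/12, 5/36)
j=2 picked index 3: u0 ∈ [1/36, 5/18)
j=3 picked index 3: u0 ∈ [-1/12, 1/6)
j=4 picked index 5: u0 ∈ [1/12, 7/36)
j=5 picked index 6: u0 ∈ [1/12, 1/9)
j=6 picked index 7: u0 ∈ [0, 1/6)
j=7 picked index 8: u0 ∈ [1/18, 2/9)
j=8 picked index 8: u0 ∈ [-1/18, 1/9)
intersection: [1/12, 1/9)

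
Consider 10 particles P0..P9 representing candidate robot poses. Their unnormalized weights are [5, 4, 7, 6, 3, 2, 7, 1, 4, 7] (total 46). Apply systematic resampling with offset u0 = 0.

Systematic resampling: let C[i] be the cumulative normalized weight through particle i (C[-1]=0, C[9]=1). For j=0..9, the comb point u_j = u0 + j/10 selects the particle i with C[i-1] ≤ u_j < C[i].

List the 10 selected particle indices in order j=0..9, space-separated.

C = [5/46, 9/46, 8/23, 11/23, 25/46, 27/46, 17/23, 35/46, 39/46, 1]
j=0: u_0=0 ∈ [0, 5/46) → index 0
j=1: u_1=1/10 ∈ [0, 5/46) → index 0
j=2: u_2=1/5 ∈ [9/46, 8/23) → index 2
j=3: u_3=3/10 ∈ [9/46, 8/23) → index 2
j=4: u_4=2/5 ∈ [8/23, 11/23) → index 3
j=5: u_5=1/2 ∈ [11/23, 25/46) → index 4
j=6: u_6=3/5 ∈ [27/46, 17/23) → index 6
j=7: u_7=7/10 ∈ [27/46, 17/23) → index 6
j=8: u_8=4/5 ∈ [35/46, 39/46) → index 8
j=9: u_9=9/10 ∈ [39/46, 1) → index 9

0 0 2 2 3 4 6 6 8 9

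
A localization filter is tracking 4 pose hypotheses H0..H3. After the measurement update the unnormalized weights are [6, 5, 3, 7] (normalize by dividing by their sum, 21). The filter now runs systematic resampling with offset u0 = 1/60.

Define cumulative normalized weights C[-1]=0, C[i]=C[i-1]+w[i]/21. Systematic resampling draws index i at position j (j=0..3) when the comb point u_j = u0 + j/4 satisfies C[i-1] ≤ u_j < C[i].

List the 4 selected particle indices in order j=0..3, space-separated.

0 0 1 3

C = [2/7, 11/21, 2/3, 1]
j=0: u_0=1/60 ∈ [0, 2/7) → index 0
j=1: u_1=4/15 ∈ [0, 2/7) → index 0
j=2: u_2=31/60 ∈ [2/7, 11/21) → index 1
j=3: u_3=23/30 ∈ [2/3, 1) → index 3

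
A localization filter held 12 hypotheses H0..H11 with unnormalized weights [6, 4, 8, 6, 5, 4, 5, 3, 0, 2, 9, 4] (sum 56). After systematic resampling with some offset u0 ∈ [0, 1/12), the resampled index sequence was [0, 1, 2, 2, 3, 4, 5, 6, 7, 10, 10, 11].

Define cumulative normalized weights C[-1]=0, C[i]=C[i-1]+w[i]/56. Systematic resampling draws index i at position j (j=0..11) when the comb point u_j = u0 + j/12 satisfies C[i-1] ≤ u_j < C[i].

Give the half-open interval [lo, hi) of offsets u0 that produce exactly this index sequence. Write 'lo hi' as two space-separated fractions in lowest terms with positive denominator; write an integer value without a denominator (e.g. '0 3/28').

1/42 11/168

C = [3/28, 5/28, 9/28, 3/7, 29/56, 33/56, 19/28, 41/56, 41/56, 43/56, 13/14, 1]
j=0 picked index 0: u0 ∈ [0, 3/28)
j=1 picked index 1: u0 ∈ [1/42, 2/21)
j=2 picked index 2: u0 ∈ [1/84, 13/84)
j=3 picked index 2: u0 ∈ [-1/14, 1/14)
j=4 picked index 3: u0 ∈ [-1/84, 2/21)
j=5 picked index 4: u0 ∈ [1/84, 17/168)
j=6 picked index 5: u0 ∈ [1/56, 5/56)
j=7 picked index 6: u0 ∈ [1/168, 2/21)
j=8 picked index 7: u0 ∈ [1/84, 11/168)
j=9 picked index 10: u0 ∈ [1/56, 5/28)
j=10 picked index 10: u0 ∈ [-11/168, 2/21)
j=11 picked index 11: u0 ∈ [1/84, 1/12)
intersection: [1/42, 11/168)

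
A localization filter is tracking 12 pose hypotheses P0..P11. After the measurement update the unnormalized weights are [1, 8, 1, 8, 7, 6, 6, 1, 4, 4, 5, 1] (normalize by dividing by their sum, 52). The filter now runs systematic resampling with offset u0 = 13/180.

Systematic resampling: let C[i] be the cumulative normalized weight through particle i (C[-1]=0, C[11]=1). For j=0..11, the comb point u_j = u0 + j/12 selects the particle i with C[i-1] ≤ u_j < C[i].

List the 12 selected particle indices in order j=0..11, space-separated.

C = [1/52, 9/52, 5/26, 9/26, 25/52, 31/52, 37/52, 19/26, 21/26, 23/26, 51/52, 1]
j=0: u_0=13/180 ∈ [1/52, 9/52) → index 1
j=1: u_1=7/45 ∈ [1/52, 9/52) → index 1
j=2: u_2=43/180 ∈ [5/26, 9/26) → index 3
j=3: u_3=29/90 ∈ [5/26, 9/26) → index 3
j=4: u_4=73/180 ∈ [9/26, 25/52) → index 4
j=5: u_5=22/45 ∈ [25/52, 31/52) → index 5
j=6: u_6=103/180 ∈ [25/52, 31/52) → index 5
j=7: u_7=59/90 ∈ [31/52, 37/52) → index 6
j=8: u_8=133/180 ∈ [19/26, 21/26) → index 8
j=9: u_9=37/45 ∈ [21/26, 23/26) → index 9
j=10: u_10=163/180 ∈ [23/26, 51/52) → index 10
j=11: u_11=89/90 ∈ [51/52, 1) → index 11

1 1 3 3 4 5 5 6 8 9 10 11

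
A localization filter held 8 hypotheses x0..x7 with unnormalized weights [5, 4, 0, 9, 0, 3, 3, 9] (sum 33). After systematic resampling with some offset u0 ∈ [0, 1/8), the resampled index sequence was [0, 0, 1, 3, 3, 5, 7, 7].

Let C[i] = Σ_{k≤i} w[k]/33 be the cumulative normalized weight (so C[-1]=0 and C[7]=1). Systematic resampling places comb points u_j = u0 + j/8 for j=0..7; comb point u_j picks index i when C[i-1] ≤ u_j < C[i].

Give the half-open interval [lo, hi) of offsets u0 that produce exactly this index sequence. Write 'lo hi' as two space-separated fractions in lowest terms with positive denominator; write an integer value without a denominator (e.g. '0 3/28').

0 1/88

C = [5/33, 3/11, 3/11, 6/11, 6/11, 7/11, 8/11, 1]
j=0 picked index 0: u0 ∈ [0, 5/33)
j=1 picked index 0: u0 ∈ [-1/8, 7/264)
j=2 picked index 1: u0 ∈ [-13/132, 1/44)
j=3 picked index 3: u0 ∈ [-9/88, 15/88)
j=4 picked index 3: u0 ∈ [-5/22, 1/22)
j=5 picked index 5: u0 ∈ [-7/88, 1/88)
j=6 picked index 7: u0 ∈ [-1/44, 1/4)
j=7 picked index 7: u0 ∈ [-13/88, 1/8)
intersection: [0, 1/88)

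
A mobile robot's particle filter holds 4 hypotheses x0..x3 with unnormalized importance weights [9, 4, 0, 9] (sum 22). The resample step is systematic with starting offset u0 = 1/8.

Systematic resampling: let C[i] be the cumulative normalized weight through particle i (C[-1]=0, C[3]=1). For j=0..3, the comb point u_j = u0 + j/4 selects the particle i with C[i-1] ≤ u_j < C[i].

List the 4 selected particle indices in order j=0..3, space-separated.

C = [9/22, 13/22, 13/22, 1]
j=0: u_0=1/8 ∈ [0, 9/22) → index 0
j=1: u_1=3/8 ∈ [0, 9/22) → index 0
j=2: u_2=5/8 ∈ [13/22, 1) → index 3
j=3: u_3=7/8 ∈ [13/22, 1) → index 3

0 0 3 3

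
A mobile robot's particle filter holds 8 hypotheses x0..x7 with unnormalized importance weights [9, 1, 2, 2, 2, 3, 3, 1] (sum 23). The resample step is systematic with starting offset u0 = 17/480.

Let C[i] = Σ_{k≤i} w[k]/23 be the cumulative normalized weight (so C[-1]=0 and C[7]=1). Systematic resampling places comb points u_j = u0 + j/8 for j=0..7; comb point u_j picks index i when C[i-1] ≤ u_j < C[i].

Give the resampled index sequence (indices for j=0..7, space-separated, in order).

C = [9/23, 10/23, 12/23, 14/23, 16/23, 19/23, 22/23, 1]
j=0: u_0=17/480 ∈ [0, 9/23) → index 0
j=1: u_1=77/480 ∈ [0, 9/23) → index 0
j=2: u_2=137/480 ∈ [0, 9/23) → index 0
j=3: u_3=197/480 ∈ [9/23, 10/23) → index 1
j=4: u_4=257/480 ∈ [12/23, 14/23) → index 3
j=5: u_5=317/480 ∈ [14/23, 16/23) → index 4
j=6: u_6=377/480 ∈ [16/23, 19/23) → index 5
j=7: u_7=437/480 ∈ [19/23, 22/23) → index 6

0 0 0 1 3 4 5 6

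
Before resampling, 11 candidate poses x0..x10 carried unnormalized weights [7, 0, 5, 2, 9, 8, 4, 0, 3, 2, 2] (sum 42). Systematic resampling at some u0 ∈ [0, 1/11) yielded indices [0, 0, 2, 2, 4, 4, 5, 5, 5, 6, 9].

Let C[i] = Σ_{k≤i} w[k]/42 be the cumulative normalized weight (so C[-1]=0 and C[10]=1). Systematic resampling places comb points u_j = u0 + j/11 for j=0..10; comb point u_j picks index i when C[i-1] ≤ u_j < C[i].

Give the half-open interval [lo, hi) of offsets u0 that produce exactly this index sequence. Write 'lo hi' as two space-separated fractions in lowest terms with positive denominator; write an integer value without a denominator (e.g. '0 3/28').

C = [1/6, 1/6, 2/7, 1/3, 23/42, 31/42, 5/6, 5/6, 19/21, 20/21, 1]
j=0 picked index 0: u0 ∈ [0, 1/6)
j=1 picked index 0: u0 ∈ [-1/11, 5/66)
j=2 picked index 2: u0 ∈ [-1/66, 8/77)
j=3 picked index 2: u0 ∈ [-7/66, 1/77)
j=4 picked index 4: u0 ∈ [-1/33, 85/462)
j=5 picked index 4: u0 ∈ [-4/33, 43/462)
j=6 picked index 5: u0 ∈ [1/462, 89/462)
j=7 picked index 5: u0 ∈ [-41/462, 47/462)
j=8 picked index 5: u0 ∈ [-83/462, 5/462)
j=9 picked index 6: u0 ∈ [-37/462, 1/66)
j=10 picked index 9: u0 ∈ [-1/231, 10/231)
intersection: [1/462, 5/462)

1/462 5/462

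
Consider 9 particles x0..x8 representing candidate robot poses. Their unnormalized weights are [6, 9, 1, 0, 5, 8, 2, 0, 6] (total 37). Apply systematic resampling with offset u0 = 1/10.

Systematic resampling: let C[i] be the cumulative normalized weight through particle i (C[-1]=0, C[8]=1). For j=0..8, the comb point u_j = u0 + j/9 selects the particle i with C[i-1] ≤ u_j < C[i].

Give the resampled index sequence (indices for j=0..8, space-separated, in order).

0 1 1 4 4 5 5 8 8

C = [6/37, 15/37, 16/37, 16/37, 21/37, 29/37, 31/37, 31/37, 1]
j=0: u_0=1/10 ∈ [0, 6/37) → index 0
j=1: u_1=19/90 ∈ [6/37, 15/37) → index 1
j=2: u_2=29/90 ∈ [6/37, 15/37) → index 1
j=3: u_3=13/30 ∈ [16/37, 21/37) → index 4
j=4: u_4=49/90 ∈ [16/37, 21/37) → index 4
j=5: u_5=59/90 ∈ [21/37, 29/37) → index 5
j=6: u_6=23/30 ∈ [21/37, 29/37) → index 5
j=7: u_7=79/90 ∈ [31/37, 1) → index 8
j=8: u_8=89/90 ∈ [31/37, 1) → index 8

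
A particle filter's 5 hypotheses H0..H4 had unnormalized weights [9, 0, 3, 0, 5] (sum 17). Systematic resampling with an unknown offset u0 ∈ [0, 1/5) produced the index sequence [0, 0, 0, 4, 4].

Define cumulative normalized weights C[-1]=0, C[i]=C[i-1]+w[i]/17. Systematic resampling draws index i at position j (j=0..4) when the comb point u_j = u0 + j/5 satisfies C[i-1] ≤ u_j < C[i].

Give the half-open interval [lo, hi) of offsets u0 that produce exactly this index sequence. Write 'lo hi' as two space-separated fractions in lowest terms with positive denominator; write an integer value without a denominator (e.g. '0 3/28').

9/85 11/85

C = [9/17, 9/17, 12/17, 12/17, 1]
j=0 picked index 0: u0 ∈ [0, 9/17)
j=1 picked index 0: u0 ∈ [-1/5, 28/85)
j=2 picked index 0: u0 ∈ [-2/5, 11/85)
j=3 picked index 4: u0 ∈ [9/85, 2/5)
j=4 picked index 4: u0 ∈ [-8/85, 1/5)
intersection: [9/85, 11/85)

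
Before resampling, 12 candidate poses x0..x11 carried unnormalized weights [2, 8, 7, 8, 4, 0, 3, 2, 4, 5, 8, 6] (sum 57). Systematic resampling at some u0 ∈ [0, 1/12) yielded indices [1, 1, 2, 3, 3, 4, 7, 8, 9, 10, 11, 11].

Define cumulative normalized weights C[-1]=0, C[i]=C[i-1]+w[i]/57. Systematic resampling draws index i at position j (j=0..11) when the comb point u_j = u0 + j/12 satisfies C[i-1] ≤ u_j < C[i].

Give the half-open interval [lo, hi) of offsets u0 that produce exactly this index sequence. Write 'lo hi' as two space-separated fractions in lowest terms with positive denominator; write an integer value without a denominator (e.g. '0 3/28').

7/114 1/12

C = [2/57, 10/57, 17/57, 25/57, 29/57, 29/57, 32/57, 34/57, 2/3, 43/57, 17/19, 1]
j=0 picked index 1: u0 ∈ [2/57, 10/57)
j=1 picked index 1: u0 ∈ [-11/228, 7/76)
j=2 picked index 2: u0 ∈ [1/114, 5/38)
j=3 picked index 3: u0 ∈ [11/228, 43/228)
j=4 picked index 3: u0 ∈ [-2/57, 2/19)
j=5 picked index 4: u0 ∈ [5/228, 7/76)
j=6 picked index 7: u0 ∈ [7/114, 11/114)
j=7 picked index 8: u0 ∈ [1/76, 1/12)
j=8 picked index 9: u0 ∈ [0, 5/57)
j=9 picked index 10: u0 ∈ [1/228, 11/76)
j=10 picked index 11: u0 ∈ [7/114, 1/6)
j=11 picked index 11: u0 ∈ [-5/228, 1/12)
intersection: [7/114, 1/12)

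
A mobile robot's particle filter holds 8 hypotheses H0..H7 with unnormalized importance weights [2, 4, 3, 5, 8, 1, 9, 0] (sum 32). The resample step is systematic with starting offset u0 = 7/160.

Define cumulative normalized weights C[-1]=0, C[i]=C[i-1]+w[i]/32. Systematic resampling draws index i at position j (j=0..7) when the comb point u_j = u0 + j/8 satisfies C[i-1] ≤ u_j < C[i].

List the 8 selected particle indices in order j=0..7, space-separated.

C = [1/16, 3/16, 9/32, 7/16, 11/16, 23/32, 1, 1]
j=0: u_0=7/160 ∈ [0, 1/16) → index 0
j=1: u_1=27/160 ∈ [1/16, 3/16) → index 1
j=2: u_2=47/160 ∈ [9/32, 7/16) → index 3
j=3: u_3=67/160 ∈ [9/32, 7/16) → index 3
j=4: u_4=87/160 ∈ [7/16, 11/16) → index 4
j=5: u_5=107/160 ∈ [7/16, 11/16) → index 4
j=6: u_6=127/160 ∈ [23/32, 1) → index 6
j=7: u_7=147/160 ∈ [23/32, 1) → index 6

0 1 3 3 4 4 6 6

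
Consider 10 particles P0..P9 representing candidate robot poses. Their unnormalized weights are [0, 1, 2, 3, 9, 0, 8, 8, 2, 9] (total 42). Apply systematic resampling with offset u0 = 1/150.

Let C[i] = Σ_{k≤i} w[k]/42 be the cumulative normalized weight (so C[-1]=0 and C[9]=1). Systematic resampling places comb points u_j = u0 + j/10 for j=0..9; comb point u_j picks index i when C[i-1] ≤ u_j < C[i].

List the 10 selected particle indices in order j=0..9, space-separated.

C = [0, 1/42, 1/14, 1/7, 5/14, 5/14, 23/42, 31/42, 11/14, 1]
j=0: u_0=1/150 ∈ [0, 1/42) → index 1
j=1: u_1=8/75 ∈ [1/14, 1/7) → index 3
j=2: u_2=31/150 ∈ [1/7, 5/14) → index 4
j=3: u_3=23/75 ∈ [1/7, 5/14) → index 4
j=4: u_4=61/150 ∈ [5/14, 23/42) → index 6
j=5: u_5=38/75 ∈ [5/14, 23/42) → index 6
j=6: u_6=91/150 ∈ [23/42, 31/42) → index 7
j=7: u_7=53/75 ∈ [23/42, 31/42) → index 7
j=8: u_8=121/150 ∈ [11/14, 1) → index 9
j=9: u_9=68/75 ∈ [11/14, 1) → index 9

1 3 4 4 6 6 7 7 9 9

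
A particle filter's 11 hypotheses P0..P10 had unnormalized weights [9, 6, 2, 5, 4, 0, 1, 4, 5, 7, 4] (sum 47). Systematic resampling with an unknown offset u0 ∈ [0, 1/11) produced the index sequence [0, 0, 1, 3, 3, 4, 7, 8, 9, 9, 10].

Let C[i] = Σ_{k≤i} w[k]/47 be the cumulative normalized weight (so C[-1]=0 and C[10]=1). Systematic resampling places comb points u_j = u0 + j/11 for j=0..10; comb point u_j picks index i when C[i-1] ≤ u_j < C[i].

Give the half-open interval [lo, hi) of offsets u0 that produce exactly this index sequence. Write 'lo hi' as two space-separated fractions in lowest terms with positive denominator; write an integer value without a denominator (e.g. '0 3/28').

C = [9/47, 15/47, 17/47, 22/47, 26/47, 26/47, 27/47, 31/47, 36/47, 43/47, 1]
j=0 picked index 0: u0 ∈ [0, 9/47)
j=1 picked index 0: u0 ∈ [-1/11, 52/517)
j=2 picked index 1: u0 ∈ [5/517, 71/517)
j=3 picked index 3: u0 ∈ [46/517, 101/517)
j=4 picked index 3: u0 ∈ [-1/517, 54/517)
j=5 picked index 4: u0 ∈ [7/517, 51/517)
j=6 picked index 7: u0 ∈ [15/517, 59/517)
j=7 picked index 8: u0 ∈ [12/517, 67/517)
j=8 picked index 9: u0 ∈ [20/517, 97/517)
j=9 picked index 9: u0 ∈ [-27/517, 50/517)
j=10 picked index 10: u0 ∈ [3/517, 1/11)
intersection: [46/517, 1/11)

46/517 1/11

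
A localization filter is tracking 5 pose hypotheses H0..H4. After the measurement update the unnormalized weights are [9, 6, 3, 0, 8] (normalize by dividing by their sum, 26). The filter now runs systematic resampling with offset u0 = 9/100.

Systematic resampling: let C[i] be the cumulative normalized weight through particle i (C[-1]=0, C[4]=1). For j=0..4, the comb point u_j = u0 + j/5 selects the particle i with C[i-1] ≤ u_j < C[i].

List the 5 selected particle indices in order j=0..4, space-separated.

0 0 1 2 4

C = [9/26, 15/26, 9/13, 9/13, 1]
j=0: u_0=9/100 ∈ [0, 9/26) → index 0
j=1: u_1=29/100 ∈ [0, 9/26) → index 0
j=2: u_2=49/100 ∈ [9/26, 15/26) → index 1
j=3: u_3=69/100 ∈ [15/26, 9/13) → index 2
j=4: u_4=89/100 ∈ [9/13, 1) → index 4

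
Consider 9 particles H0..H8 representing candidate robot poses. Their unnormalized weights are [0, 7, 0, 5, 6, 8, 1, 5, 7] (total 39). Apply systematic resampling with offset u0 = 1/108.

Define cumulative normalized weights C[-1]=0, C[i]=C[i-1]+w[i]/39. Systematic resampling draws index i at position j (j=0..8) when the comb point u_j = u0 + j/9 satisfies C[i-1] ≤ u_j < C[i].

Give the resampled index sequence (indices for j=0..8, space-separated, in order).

1 1 3 4 4 5 6 7 8

C = [0, 7/39, 7/39, 4/13, 6/13, 2/3, 9/13, 32/39, 1]
j=0: u_0=1/108 ∈ [0, 7/39) → index 1
j=1: u_1=13/108 ∈ [0, 7/39) → index 1
j=2: u_2=25/108 ∈ [7/39, 4/13) → index 3
j=3: u_3=37/108 ∈ [4/13, 6/13) → index 4
j=4: u_4=49/108 ∈ [4/13, 6/13) → index 4
j=5: u_5=61/108 ∈ [6/13, 2/3) → index 5
j=6: u_6=73/108 ∈ [2/3, 9/13) → index 6
j=7: u_7=85/108 ∈ [9/13, 32/39) → index 7
j=8: u_8=97/108 ∈ [32/39, 1) → index 8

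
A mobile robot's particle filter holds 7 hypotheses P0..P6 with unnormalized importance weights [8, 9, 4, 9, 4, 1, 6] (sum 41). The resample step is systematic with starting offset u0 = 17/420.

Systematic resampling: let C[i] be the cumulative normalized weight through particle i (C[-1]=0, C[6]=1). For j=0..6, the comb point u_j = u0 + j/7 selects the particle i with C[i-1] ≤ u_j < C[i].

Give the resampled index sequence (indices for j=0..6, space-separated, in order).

0 0 1 2 3 4 6

C = [8/41, 17/41, 21/41, 30/41, 34/41, 35/41, 1]
j=0: u_0=17/420 ∈ [0, 8/41) → index 0
j=1: u_1=11/60 ∈ [0, 8/41) → index 0
j=2: u_2=137/420 ∈ [8/41, 17/41) → index 1
j=3: u_3=197/420 ∈ [17/41, 21/41) → index 2
j=4: u_4=257/420 ∈ [21/41, 30/41) → index 3
j=5: u_5=317/420 ∈ [30/41, 34/41) → index 4
j=6: u_6=377/420 ∈ [35/41, 1) → index 6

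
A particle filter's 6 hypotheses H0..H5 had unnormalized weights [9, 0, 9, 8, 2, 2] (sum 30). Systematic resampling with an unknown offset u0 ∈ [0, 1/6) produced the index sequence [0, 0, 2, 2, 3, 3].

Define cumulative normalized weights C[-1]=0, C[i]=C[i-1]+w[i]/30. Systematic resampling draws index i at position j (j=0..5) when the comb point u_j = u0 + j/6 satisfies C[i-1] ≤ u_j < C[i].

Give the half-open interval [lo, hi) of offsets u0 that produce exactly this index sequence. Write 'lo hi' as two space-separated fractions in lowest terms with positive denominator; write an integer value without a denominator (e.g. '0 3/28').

0 1/30

C = [3/10, 3/10, 3/5, 13/15, 14/15, 1]
j=0 picked index 0: u0 ∈ [0, 3/10)
j=1 picked index 0: u0 ∈ [-1/6, 2/15)
j=2 picked index 2: u0 ∈ [-1/30, 4/15)
j=3 picked index 2: u0 ∈ [-1/5, 1/10)
j=4 picked index 3: u0 ∈ [-1/15, 1/5)
j=5 picked index 3: u0 ∈ [-7/30, 1/30)
intersection: [0, 1/30)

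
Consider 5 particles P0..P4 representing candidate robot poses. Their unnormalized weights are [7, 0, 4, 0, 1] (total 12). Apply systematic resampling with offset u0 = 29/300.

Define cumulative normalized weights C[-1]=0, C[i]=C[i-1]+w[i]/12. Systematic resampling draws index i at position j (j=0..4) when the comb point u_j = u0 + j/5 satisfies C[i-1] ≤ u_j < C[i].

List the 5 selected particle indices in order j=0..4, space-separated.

0 0 0 2 2

C = [7/12, 7/12, 11/12, 11/12, 1]
j=0: u_0=29/300 ∈ [0, 7/12) → index 0
j=1: u_1=89/300 ∈ [0, 7/12) → index 0
j=2: u_2=149/300 ∈ [0, 7/12) → index 0
j=3: u_3=209/300 ∈ [7/12, 11/12) → index 2
j=4: u_4=269/300 ∈ [7/12, 11/12) → index 2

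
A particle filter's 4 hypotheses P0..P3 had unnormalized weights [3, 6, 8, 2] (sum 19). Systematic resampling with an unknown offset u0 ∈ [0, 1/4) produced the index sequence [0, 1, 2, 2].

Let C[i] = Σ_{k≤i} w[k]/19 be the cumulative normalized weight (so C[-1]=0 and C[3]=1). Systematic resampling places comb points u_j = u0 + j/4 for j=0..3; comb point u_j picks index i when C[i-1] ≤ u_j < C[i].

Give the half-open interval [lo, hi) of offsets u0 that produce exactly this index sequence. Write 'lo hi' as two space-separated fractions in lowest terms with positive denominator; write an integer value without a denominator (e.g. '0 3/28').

0 11/76

C = [3/19, 9/19, 17/19, 1]
j=0 picked index 0: u0 ∈ [0, 3/19)
j=1 picked index 1: u0 ∈ [-7/76, 17/76)
j=2 picked index 2: u0 ∈ [-1/38, 15/38)
j=3 picked index 2: u0 ∈ [-21/76, 11/76)
intersection: [0, 11/76)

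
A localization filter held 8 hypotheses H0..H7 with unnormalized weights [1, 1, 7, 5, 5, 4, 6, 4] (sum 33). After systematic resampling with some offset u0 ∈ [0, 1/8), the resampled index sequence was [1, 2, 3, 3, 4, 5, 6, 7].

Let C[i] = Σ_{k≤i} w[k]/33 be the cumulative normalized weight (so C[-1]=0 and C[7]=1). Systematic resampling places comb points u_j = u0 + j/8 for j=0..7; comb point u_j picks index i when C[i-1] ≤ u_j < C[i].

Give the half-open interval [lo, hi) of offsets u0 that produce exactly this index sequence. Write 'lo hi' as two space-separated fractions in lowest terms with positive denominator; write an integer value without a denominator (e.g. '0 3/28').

1/33 13/264

C = [1/33, 2/33, 3/11, 14/33, 19/33, 23/33, 29/33, 1]
j=0 picked index 1: u0 ∈ [1/33, 2/33)
j=1 picked index 2: u0 ∈ [-17/264, 13/88)
j=2 picked index 3: u0 ∈ [1/44, 23/132)
j=3 picked index 3: u0 ∈ [-9/88, 13/264)
j=4 picked index 4: u0 ∈ [-5/66, 5/66)
j=5 picked index 5: u0 ∈ [-13/264, 19/264)
j=6 picked index 6: u0 ∈ [-7/132, 17/132)
j=7 picked index 7: u0 ∈ [1/264, 1/8)
intersection: [1/33, 13/264)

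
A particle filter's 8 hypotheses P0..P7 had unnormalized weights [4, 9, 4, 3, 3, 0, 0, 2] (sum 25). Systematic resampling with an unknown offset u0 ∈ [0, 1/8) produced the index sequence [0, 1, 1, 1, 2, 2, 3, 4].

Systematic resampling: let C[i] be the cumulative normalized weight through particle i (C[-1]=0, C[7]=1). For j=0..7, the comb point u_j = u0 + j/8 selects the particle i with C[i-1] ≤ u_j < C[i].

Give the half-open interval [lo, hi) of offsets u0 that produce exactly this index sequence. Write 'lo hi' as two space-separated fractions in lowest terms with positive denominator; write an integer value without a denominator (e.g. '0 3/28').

C = [4/25, 13/25, 17/25, 4/5, 23/25, 23/25, 23/25, 1]
j=0 picked index 0: u0 ∈ [0, 4/25)
j=1 picked index 1: u0 ∈ [7/200, 79/200)
j=2 picked index 1: u0 ∈ [-9/100, 27/100)
j=3 picked index 1: u0 ∈ [-43/200, 29/200)
j=4 picked index 2: u0 ∈ [1/50, 9/50)
j=5 picked index 2: u0 ∈ [-21/200, 11/200)
j=6 picked index 3: u0 ∈ [-7/100, 1/20)
j=7 picked index 4: u0 ∈ [-3/40, 9/200)
intersection: [7/200, 9/200)

7/200 9/200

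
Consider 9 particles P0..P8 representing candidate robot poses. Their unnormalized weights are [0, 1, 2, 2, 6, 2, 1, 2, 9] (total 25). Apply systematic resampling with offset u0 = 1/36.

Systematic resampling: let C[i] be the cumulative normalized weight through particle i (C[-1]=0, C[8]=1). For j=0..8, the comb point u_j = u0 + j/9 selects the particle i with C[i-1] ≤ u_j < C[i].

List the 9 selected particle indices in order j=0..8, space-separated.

1 3 4 4 5 7 8 8 8

C = [0, 1/25, 3/25, 1/5, 11/25, 13/25, 14/25, 16/25, 1]
j=0: u_0=1/36 ∈ [0, 1/25) → index 1
j=1: u_1=5/36 ∈ [3/25, 1/5) → index 3
j=2: u_2=1/4 ∈ [1/5, 11/25) → index 4
j=3: u_3=13/36 ∈ [1/5, 11/25) → index 4
j=4: u_4=17/36 ∈ [11/25, 13/25) → index 5
j=5: u_5=7/12 ∈ [14/25, 16/25) → index 7
j=6: u_6=25/36 ∈ [16/25, 1) → index 8
j=7: u_7=29/36 ∈ [16/25, 1) → index 8
j=8: u_8=11/12 ∈ [16/25, 1) → index 8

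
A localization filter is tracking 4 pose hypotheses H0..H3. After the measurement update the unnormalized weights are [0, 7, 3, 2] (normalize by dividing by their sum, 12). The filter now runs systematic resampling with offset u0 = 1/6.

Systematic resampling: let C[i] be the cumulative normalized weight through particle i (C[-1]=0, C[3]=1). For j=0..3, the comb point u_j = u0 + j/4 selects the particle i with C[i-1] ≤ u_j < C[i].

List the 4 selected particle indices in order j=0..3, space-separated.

C = [0, 7/12, 5/6, 1]
j=0: u_0=1/6 ∈ [0, 7/12) → index 1
j=1: u_1=5/12 ∈ [0, 7/12) → index 1
j=2: u_2=2/3 ∈ [7/12, 5/6) → index 2
j=3: u_3=11/12 ∈ [5/6, 1) → index 3

1 1 2 3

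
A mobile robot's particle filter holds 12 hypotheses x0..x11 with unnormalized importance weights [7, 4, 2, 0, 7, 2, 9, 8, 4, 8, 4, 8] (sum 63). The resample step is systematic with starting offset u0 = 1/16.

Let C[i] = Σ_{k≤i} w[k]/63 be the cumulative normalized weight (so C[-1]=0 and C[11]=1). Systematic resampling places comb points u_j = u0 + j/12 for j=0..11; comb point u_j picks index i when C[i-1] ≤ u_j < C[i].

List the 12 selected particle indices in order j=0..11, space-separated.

0 1 4 4 6 6 7 8 9 10 11 11

C = [1/9, 11/63, 13/63, 13/63, 20/63, 22/63, 31/63, 13/21, 43/63, 17/21, 55/63, 1]
j=0: u_0=1/16 ∈ [0, 1/9) → index 0
j=1: u_1=7/48 ∈ [1/9, 11/63) → index 1
j=2: u_2=11/48 ∈ [13/63, 20/63) → index 4
j=3: u_3=5/16 ∈ [13/63, 20/63) → index 4
j=4: u_4=19/48 ∈ [22/63, 31/63) → index 6
j=5: u_5=23/48 ∈ [22/63, 31/63) → index 6
j=6: u_6=9/16 ∈ [31/63, 13/21) → index 7
j=7: u_7=31/48 ∈ [13/21, 43/63) → index 8
j=8: u_8=35/48 ∈ [43/63, 17/21) → index 9
j=9: u_9=13/16 ∈ [17/21, 55/63) → index 10
j=10: u_10=43/48 ∈ [55/63, 1) → index 11
j=11: u_11=47/48 ∈ [55/63, 1) → index 11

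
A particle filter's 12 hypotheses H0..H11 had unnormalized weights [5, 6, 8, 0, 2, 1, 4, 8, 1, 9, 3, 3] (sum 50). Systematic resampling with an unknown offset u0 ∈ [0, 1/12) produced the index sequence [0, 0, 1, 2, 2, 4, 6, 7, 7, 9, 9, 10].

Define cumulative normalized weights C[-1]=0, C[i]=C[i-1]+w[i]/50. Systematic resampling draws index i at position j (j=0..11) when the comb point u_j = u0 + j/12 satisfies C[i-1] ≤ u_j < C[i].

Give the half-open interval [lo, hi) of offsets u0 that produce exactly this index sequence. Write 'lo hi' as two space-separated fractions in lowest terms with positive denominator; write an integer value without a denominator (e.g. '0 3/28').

0 1/300

C = [1/10, 11/50, 19/50, 19/50, 21/50, 11/25, 13/25, 17/25, 7/10, 22/25, 47/50, 1]
j=0 picked index 0: u0 ∈ [0, 1/10)
j=1 picked index 0: u0 ∈ [-1/12, 1/60)
j=2 picked index 1: u0 ∈ [-1/15, 4/75)
j=3 picked index 2: u0 ∈ [-3/100, 13/100)
j=4 picked index 2: u0 ∈ [-17/150, 7/150)
j=5 picked index 4: u0 ∈ [-11/300, 1/300)
j=6 picked index 6: u0 ∈ [-3/50, 1/50)
j=7 picked index 7: u0 ∈ [-19/300, 29/300)
j=8 picked index 7: u0 ∈ [-11/75, 1/75)
j=9 picked index 9: u0 ∈ [-1/20, 13/100)
j=10 picked index 9: u0 ∈ [-2/15, 7/150)
j=11 picked index 10: u0 ∈ [-11/300, 7/300)
intersection: [0, 1/300)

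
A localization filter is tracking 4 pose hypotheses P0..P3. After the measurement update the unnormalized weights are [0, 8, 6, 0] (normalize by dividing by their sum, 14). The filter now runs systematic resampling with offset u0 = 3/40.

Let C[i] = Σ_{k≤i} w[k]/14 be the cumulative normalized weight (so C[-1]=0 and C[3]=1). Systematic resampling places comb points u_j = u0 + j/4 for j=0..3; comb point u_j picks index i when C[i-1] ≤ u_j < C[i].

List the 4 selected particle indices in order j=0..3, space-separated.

C = [0, 4/7, 1, 1]
j=0: u_0=3/40 ∈ [0, 4/7) → index 1
j=1: u_1=13/40 ∈ [0, 4/7) → index 1
j=2: u_2=23/40 ∈ [4/7, 1) → index 2
j=3: u_3=33/40 ∈ [4/7, 1) → index 2

1 1 2 2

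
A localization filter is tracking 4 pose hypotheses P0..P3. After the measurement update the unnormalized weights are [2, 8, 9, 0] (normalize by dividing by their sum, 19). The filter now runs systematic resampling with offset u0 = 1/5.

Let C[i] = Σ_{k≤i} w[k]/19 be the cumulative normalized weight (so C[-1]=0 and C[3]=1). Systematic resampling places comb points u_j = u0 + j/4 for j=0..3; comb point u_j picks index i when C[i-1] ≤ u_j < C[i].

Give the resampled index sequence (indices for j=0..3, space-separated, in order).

C = [2/19, 10/19, 1, 1]
j=0: u_0=1/5 ∈ [2/19, 10/19) → index 1
j=1: u_1=9/20 ∈ [2/19, 10/19) → index 1
j=2: u_2=7/10 ∈ [10/19, 1) → index 2
j=3: u_3=19/20 ∈ [10/19, 1) → index 2

1 1 2 2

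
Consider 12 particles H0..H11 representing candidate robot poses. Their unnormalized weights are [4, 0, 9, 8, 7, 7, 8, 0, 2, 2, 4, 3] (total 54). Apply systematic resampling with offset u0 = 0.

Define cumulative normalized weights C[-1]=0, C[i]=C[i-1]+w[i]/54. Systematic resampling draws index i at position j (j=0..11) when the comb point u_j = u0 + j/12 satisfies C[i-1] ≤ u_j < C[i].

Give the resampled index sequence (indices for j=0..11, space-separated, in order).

C = [2/27, 2/27, 13/54, 7/18, 14/27, 35/54, 43/54, 43/54, 5/6, 47/54, 17/18, 1]
j=0: u_0=0 ∈ [0, 2/27) → index 0
j=1: u_1=1/12 ∈ [2/27, 13/54) → index 2
j=2: u_2=1/6 ∈ [2/27, 13/54) → index 2
j=3: u_3=1/4 ∈ [13/54, 7/18) → index 3
j=4: u_4=1/3 ∈ [13/54, 7/18) → index 3
j=5: u_5=5/12 ∈ [7/18, 14/27) → index 4
j=6: u_6=1/2 ∈ [7/18, 14/27) → index 4
j=7: u_7=7/12 ∈ [14/27, 35/54) → index 5
j=8: u_8=2/3 ∈ [35/54, 43/54) → index 6
j=9: u_9=3/4 ∈ [35/54, 43/54) → index 6
j=10: u_10=5/6 ∈ [5/6, 47/54) → index 9
j=11: u_11=11/12 ∈ [47/54, 17/18) → index 10

0 2 2 3 3 4 4 5 6 6 9 10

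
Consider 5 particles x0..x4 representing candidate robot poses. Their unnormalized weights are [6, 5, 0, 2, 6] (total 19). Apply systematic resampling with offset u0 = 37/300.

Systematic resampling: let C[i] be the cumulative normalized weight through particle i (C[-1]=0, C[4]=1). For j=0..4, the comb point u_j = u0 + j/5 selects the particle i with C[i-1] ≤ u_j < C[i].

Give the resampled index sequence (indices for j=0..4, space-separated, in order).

0 1 1 4 4

C = [6/19, 11/19, 11/19, 13/19, 1]
j=0: u_0=37/300 ∈ [0, 6/19) → index 0
j=1: u_1=97/300 ∈ [6/19, 11/19) → index 1
j=2: u_2=157/300 ∈ [6/19, 11/19) → index 1
j=3: u_3=217/300 ∈ [13/19, 1) → index 4
j=4: u_4=277/300 ∈ [13/19, 1) → index 4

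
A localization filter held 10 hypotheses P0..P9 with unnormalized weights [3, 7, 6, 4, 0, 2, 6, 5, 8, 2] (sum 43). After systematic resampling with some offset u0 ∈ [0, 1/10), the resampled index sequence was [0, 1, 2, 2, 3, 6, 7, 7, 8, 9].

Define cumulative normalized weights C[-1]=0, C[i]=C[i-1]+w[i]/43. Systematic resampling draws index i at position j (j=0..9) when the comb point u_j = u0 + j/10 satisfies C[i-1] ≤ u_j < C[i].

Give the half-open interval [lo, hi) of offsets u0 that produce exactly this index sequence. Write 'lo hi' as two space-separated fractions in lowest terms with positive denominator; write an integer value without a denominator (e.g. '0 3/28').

23/430 14/215

C = [3/43, 10/43, 16/43, 20/43, 20/43, 22/43, 28/43, 33/43, 41/43, 1]
j=0 picked index 0: u0 ∈ [0, 3/43)
j=1 picked index 1: u0 ∈ [-13/430, 57/430)
j=2 picked index 2: u0 ∈ [7/215, 37/215)
j=3 picked index 2: u0 ∈ [-29/430, 31/430)
j=4 picked index 3: u0 ∈ [-6/215, 14/215)
j=5 picked index 6: u0 ∈ [1/86, 13/86)
j=6 picked index 7: u0 ∈ [11/215, 36/215)
j=7 picked index 7: u0 ∈ [-21/430, 29/430)
j=8 picked index 8: u0 ∈ [-7/215, 33/215)
j=9 picked index 9: u0 ∈ [23/430, 1/10)
intersection: [23/430, 14/215)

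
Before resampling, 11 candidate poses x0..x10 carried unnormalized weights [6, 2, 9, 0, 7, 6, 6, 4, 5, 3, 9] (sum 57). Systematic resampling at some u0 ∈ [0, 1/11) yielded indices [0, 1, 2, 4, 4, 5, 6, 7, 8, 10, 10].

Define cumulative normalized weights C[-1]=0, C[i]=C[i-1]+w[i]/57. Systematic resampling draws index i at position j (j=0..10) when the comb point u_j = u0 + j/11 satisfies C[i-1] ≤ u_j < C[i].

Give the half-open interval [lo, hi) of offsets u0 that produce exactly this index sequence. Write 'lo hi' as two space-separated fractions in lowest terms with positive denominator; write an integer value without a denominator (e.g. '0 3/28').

16/627 31/627

C = [2/19, 8/57, 17/57, 17/57, 8/19, 10/19, 12/19, 40/57, 15/19, 16/19, 1]
j=0 picked index 0: u0 ∈ [0, 2/19)
j=1 picked index 1: u0 ∈ [3/209, 31/627)
j=2 picked index 2: u0 ∈ [-26/627, 73/627)
j=3 picked index 4: u0 ∈ [16/627, 31/209)
j=4 picked index 4: u0 ∈ [-41/627, 12/209)
j=5 picked index 5: u0 ∈ [-7/209, 15/209)
j=6 picked index 6: u0 ∈ [-4/209, 18/209)
j=7 picked index 7: u0 ∈ [-1/209, 41/627)
j=8 picked index 8: u0 ∈ [-16/627, 13/209)
j=9 picked index 10: u0 ∈ [5/209, 2/11)
j=10 picked index 10: u0 ∈ [-14/209, 1/11)
intersection: [16/627, 31/627)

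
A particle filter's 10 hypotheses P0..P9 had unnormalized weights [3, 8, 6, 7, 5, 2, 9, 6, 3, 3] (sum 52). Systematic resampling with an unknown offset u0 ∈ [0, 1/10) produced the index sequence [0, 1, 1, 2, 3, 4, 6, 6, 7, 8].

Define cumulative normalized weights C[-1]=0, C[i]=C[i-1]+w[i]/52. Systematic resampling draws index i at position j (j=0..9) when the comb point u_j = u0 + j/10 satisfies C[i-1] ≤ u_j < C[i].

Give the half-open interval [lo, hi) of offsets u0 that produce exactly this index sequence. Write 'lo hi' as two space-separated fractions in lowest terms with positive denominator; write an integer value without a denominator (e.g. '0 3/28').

C = [3/52, 11/52, 17/52, 6/13, 29/52, 31/52, 10/13, 23/26, 49/52, 1]
j=0 picked index 0: u0 ∈ [0, 3/52)
j=1 picked index 1: u0 ∈ [-11/260, 29/260)
j=2 picked index 1: u0 ∈ [-37/260, 3/260)
j=3 picked index 2: u0 ∈ [-23/260, 7/260)
j=4 picked index 3: u0 ∈ [-19/260, 4/65)
j=5 picked index 4: u0 ∈ [-1/26, 3/52)
j=6 picked index 6: u0 ∈ [-1/260, 11/65)
j=7 picked index 6: u0 ∈ [-27/260, 9/130)
j=8 picked index 7: u0 ∈ [-2/65, 11/130)
j=9 picked index 8: u0 ∈ [-1/65, 11/260)
intersection: [0, 3/260)

0 3/260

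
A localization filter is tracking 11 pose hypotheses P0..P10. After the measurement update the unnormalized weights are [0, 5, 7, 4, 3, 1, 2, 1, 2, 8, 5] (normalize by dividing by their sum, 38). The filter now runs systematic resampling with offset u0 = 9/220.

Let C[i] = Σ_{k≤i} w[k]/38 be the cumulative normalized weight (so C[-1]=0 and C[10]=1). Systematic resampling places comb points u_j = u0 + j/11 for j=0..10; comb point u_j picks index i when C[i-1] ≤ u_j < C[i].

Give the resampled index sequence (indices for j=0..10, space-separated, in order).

C = [0, 5/38, 6/19, 8/19, 1/2, 10/19, 11/19, 23/38, 25/38, 33/38, 1]
j=0: u_0=9/220 ∈ [0, 5/38) → index 1
j=1: u_1=29/220 ∈ [5/38, 6/19) → index 2
j=2: u_2=49/220 ∈ [5/38, 6/19) → index 2
j=3: u_3=69/220 ∈ [5/38, 6/19) → index 2
j=4: u_4=89/220 ∈ [6/19, 8/19) → index 3
j=5: u_5=109/220 ∈ [8/19, 1/2) → index 4
j=6: u_6=129/220 ∈ [11/19, 23/38) → index 7
j=7: u_7=149/220 ∈ [25/38, 33/38) → index 9
j=8: u_8=169/220 ∈ [25/38, 33/38) → index 9
j=9: u_9=189/220 ∈ [25/38, 33/38) → index 9
j=10: u_10=19/20 ∈ [33/38, 1) → index 10

1 2 2 2 3 4 7 9 9 9 10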